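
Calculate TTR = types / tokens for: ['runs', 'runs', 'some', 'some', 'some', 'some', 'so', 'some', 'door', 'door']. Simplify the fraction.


Tokens: 10
Unique types: ('door', 'runs', 'so', 'some') = 4
TTR = 4/10
Simplify: divide both by 2 -> 2/5
TTR = 2/5

2/5


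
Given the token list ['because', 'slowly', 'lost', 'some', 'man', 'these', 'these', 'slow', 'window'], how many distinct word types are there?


Listing all tokens and tracking unique types:
  Token 1: 'because' -> NEW (unique so far: 1)
  Token 2: 'slowly' -> NEW (unique so far: 2)
  Token 3: 'lost' -> NEW (unique so far: 3)
  Token 4: 'some' -> NEW (unique so far: 4)
  Token 5: 'man' -> NEW (unique so far: 5)
  Token 6: 'these' -> NEW (unique so far: 6)
  Token 7: 'these' -> duplicate (unique so far: 6)
  Token 8: 'slow' -> NEW (unique so far: 7)
  Token 9: 'window' -> NEW (unique so far: 8)
Unique types: ('because', 'lost', 'man', 'slow', 'slowly', 'some', 'these', 'window')
Vocabulary size: 8

8


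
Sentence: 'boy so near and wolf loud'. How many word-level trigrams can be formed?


Word trigrams from [6] words:
  Trigram 1: (boy so near)
  Trigram 2: (so near and)
  Trigram 3: (near and wolf)
  Trigram 4: (and wolf loud)
Total word trigrams: 6 - 2 = 4

4


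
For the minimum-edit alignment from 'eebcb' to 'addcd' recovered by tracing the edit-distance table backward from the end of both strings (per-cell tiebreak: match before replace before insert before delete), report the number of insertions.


Edit distance = 4. Backtracking from cell (5, 5) with preference match > replace > insert > delete,
then listing the resulting alignment 'eebcb' -> 'addcd' left to right:
  Step 1: replace e->a
  Step 2: replace e->d
  Step 3: replace b->d
  Step 4: keep 'c'
  Step 5: replace b->d
Total insertions: 0

0


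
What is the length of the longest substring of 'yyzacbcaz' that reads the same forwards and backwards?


Scanning 'yyzacbcaz' for palindromic substrings.
Substring at positions 2-8: 'zacbcaz'.
Check: reverse('zacbcaz') = 'zacbcaz' -> palindrome confirmed.
Neighbouring characters ('y' / '-') break symmetry, so it cannot extend further.
No longer palindromic substring exists; longest length = 7

7


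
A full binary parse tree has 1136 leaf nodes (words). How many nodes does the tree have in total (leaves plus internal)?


Leaf nodes (terminals): 1136
Internal nodes = n - 1 = 1136 - 1 = 1135
Total = leaves + internal = 1136 + 1135 = 2271

2271


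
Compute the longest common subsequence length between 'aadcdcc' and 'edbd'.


DP table for LCS of 'aadcdcc' and 'edbd':
       e  d  b  d
    0  0  0  0  0
  a 0  0  0  0  0
  a 0  0  0  0  0
  d 0  0  1  1  1
  c 0  0  1  1  1
  d 0  0  1  1  2
  c 0  0  1  1  2
  c 0  0  1  1  2
LCS: 'dd'
LCS length = 2

2


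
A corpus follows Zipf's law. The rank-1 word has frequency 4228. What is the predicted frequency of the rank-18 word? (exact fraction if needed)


Zipf's law: freq(rank) = f1 / rank
f1 = 4228, rank = 18
freq = 4228 / 18
GCD(4228, 18) = 2
Simplified: 2114/9

2114/9


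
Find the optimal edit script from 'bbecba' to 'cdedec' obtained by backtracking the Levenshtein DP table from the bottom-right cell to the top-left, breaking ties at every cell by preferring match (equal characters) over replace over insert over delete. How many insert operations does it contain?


Edit distance = 5. Backtracking from cell (6, 6) with preference match > replace > insert > delete,
then listing the resulting alignment 'bbecba' -> 'cdedec' left to right:
  Step 1: replace b->c
  Step 2: replace b->d
  Step 3: keep 'e'
  Step 4: replace c->d
  Step 5: replace b->e
  Step 6: replace a->c
Total insertions: 0

0


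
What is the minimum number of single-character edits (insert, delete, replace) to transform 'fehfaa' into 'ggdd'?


Building DP table for s1='fehfaa' (len 6) and s2='ggdd' (len 4):
       g  g  d  d
    0  1  2  3  4
  f 1  1  2  3  4
  e 2  2  2  3  4
  h 3  3  3  3  4
  f 4  4  4  4  4
  a 5  5  5  5  5
  a 6  6  6  6  6
Edit distance = dp[6][4] = 6

6


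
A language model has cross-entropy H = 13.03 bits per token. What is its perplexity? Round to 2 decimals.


Perplexity formula: PP = 2^H
H = 13.03
PP = 2^13.03
Decompose: 2^13.03 = 2^13 * 2^0.03
2^13 = 8192, 2^0.03 ~ 1.0210121
PP ~ 8192 * 1.0210121 = 8364.1311232
Rounded to 2 decimals: 8364.13

8364.13


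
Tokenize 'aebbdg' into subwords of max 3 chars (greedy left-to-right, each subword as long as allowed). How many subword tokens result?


'aebbdg' has 6 characters.
Chunking with max size 3:
  Chunk 1: 'aeb' (positions 0-2)
  Chunk 2: 'bdg' (positions 3-5)
Total chunks: ceil(6 / 3) = 2

2


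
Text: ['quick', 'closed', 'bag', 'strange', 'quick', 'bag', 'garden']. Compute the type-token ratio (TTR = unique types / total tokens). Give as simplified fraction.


Tokens: 7
Unique types: ('bag', 'closed', 'garden', 'quick', 'strange') = 5
TTR = 5/7
Already in lowest terms.

5/7


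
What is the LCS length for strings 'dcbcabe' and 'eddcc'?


DP table for LCS of 'dcbcabe' and 'eddcc':
       e  d  d  c  c
    0  0  0  0  0  0
  d 0  0  1  1  1  1
  c 0  0  1  1  2  2
  b 0  0  1  1  2  2
  c 0  0  1  1  2  3
  a 0  0  1  1  2  3
  b 0  0  1  1  2  3
  e 0  1  1  1  2  3
LCS: 'dcc'
LCS length = 3

3


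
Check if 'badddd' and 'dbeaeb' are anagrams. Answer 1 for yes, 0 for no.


Sort characters of 'badddd': 'abdddd'
Sort characters of 'dbeaeb': 'abbdee'
Sorted forms differ -> they are NOT anagrams
Result: 0

0


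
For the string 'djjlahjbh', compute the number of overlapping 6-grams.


String 'djjlahjbh' has length L = 9.
Number of overlapping n-grams = L - n + 1
Substituting: 9 - 6 + 1 = 4

4


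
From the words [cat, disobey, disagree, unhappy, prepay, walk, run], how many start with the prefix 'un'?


Checking each word for prefix 'un':
  'cat' -> no (count: 0)
  'disobey' -> no (count: 0)
  'disagree' -> no (count: 0)
  'unhappy' -> YES, starts with 'un' (count: 1)
  'prepay' -> no (count: 1)
  'walk' -> no (count: 1)
  'run' -> no (count: 1)
Total with prefix 'un': 1

1


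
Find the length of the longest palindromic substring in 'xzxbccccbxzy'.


Scanning 'xzxbccccbxzy' for palindromic substrings.
Substring at positions 1-10: 'zxbccccbxz'.
Check: reverse('zxbccccbxz') = 'zxbccccbxz' -> palindrome confirmed.
Neighbouring characters ('x' / 'y') break symmetry, so it cannot extend further.
No longer palindromic substring exists; longest length = 10

10


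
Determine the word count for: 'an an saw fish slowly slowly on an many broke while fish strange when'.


Counting words by splitting on spaces:
  Word 1: 'an'
  Word 2: 'an'
  Word 3: 'saw'
  Word 4: 'fish'
  Word 5: 'slowly'
  Word 6: 'slowly'
  Word 7: 'on'
  Word 8: 'an'
  Word 9: 'many'
  Word 10: 'broke'
  Word 11: 'while'
  Word 12: 'fish'
  Word 13: 'strange'
  Word 14: 'when'
Total words: 14

14


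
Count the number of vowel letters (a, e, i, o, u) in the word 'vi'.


Scanning each character of 'vi':
  Position 1: 'v' -> consonant (running count: 0)
  Position 2: 'i' -> vowel (running count: 1)
Total vowels: 1

1


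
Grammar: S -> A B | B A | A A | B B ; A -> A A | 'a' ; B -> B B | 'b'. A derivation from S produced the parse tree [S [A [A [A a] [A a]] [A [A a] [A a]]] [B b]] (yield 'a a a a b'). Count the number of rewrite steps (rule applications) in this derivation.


Every bracketed nonterminal node [X ...] in the tree is produced by exactly one rule application.
Reading the tree off as a leftmost derivation:
  Step 1: S  =>  A B   (applied S -> A B)
  Step 2: A B  =>  A A B   (applied A -> A A)
  Step 3: A A B  =>  A A A B   (applied A -> A A)
  Step 4: A A A B  =>  a A A B   (applied A -> a)
  Step 5: a A A B  =>  a a A B   (applied A -> a)
  Step 6: a a A B  =>  a a A A B   (applied A -> A A)
  Step 7: a a A A B  =>  a a a A B   (applied A -> a)
  Step 8: a a a A B  =>  a a a a B   (applied A -> a)
  Step 9: a a a a B  =>  a a a a b   (applied B -> b)
Final yield: a a a a b
Total rewrite steps: 9

9


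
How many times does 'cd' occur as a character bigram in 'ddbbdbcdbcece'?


Scanning 'ddbbdbcdbcece' for bigram 'cd':
  Position 0: 'dd' -> no
  Position 1: 'db' -> no
  Position 2: 'bb' -> no
  Position 3: 'bd' -> no
  Position 4: 'db' -> no
  Position 5: 'bc' -> no
  Position 6: 'cd' -> MATCH
  Position 7: 'db' -> no
  Position 8: 'bc' -> no
  Position 9: 'ce' -> no
  Position 10: 'ec' -> no
  Position 11: 'ce' -> no
Total matches: 1

1


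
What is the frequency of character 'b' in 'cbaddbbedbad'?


Scanning 'cbaddbbedbad' for 'b':
  Position 1: 'b' -> MATCH (count: 1)
  Position 5: 'b' -> MATCH (count: 2)
  Position 6: 'b' -> MATCH (count: 3)
  Position 9: 'b' -> MATCH (count: 4)
Total occurrences of 'b': 4

4


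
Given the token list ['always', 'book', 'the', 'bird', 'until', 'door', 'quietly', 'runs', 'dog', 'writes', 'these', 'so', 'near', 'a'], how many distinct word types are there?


Listing all tokens and tracking unique types:
  Token 1: 'always' -> NEW (unique so far: 1)
  Token 2: 'book' -> NEW (unique so far: 2)
  Token 3: 'the' -> NEW (unique so far: 3)
  Token 4: 'bird' -> NEW (unique so far: 4)
  Token 5: 'until' -> NEW (unique so far: 5)
  Token 6: 'door' -> NEW (unique so far: 6)
  Token 7: 'quietly' -> NEW (unique so far: 7)
  Token 8: 'runs' -> NEW (unique so far: 8)
  Token 9: 'dog' -> NEW (unique so far: 9)
  Token 10: 'writes' -> NEW (unique so far: 10)
  Token 11: 'these' -> NEW (unique so far: 11)
  Token 12: 'so' -> NEW (unique so far: 12)
  Token 13: 'near' -> NEW (unique so far: 13)
  Token 14: 'a' -> NEW (unique so far: 14)
Unique types: ('a', 'always', 'bird', 'book', 'dog', 'door', 'near', 'quietly', 'runs', 'so', 'the', 'these', 'until', 'writes')
Vocabulary size: 14

14


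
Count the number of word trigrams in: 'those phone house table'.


Word trigrams from [4] words:
  Trigram 1: (those phone house)
  Trigram 2: (phone house table)
Total word trigrams: 4 - 2 = 2

2


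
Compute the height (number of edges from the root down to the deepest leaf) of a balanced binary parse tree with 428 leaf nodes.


In a balanced binary tree with n leaves the deepest leaf is ceil(log2(n)) edges below the root.
log2(428) = 8.7415
ceil(8.7415) = 9
height (edges) = 9

9


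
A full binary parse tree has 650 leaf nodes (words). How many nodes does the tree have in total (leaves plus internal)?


Leaf nodes (terminals): 650
Internal nodes = n - 1 = 650 - 1 = 649
Total = leaves + internal = 650 + 649 = 1299

1299


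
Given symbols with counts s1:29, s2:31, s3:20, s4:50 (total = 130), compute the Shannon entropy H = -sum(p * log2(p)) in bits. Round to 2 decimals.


Computing entropy H = -sum(p_i * log2(p_i)):
  s1: p = 29/130 = 0.2231, -p*log2(p) = 0.4828
  s2: p = 31/130 = 0.2385, -p*log2(p) = 0.4932
  s3: p = 20/130 = 0.1538, -p*log2(p) = 0.4155
  s4: p = 50/130 = 0.3846, -p*log2(p) = 0.5302
H = sum of terms = 1.9217
Rounded to 2 decimals: 1.92

1.92


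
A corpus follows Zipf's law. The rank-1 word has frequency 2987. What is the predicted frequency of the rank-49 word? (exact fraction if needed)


Zipf's law: freq(rank) = f1 / rank
f1 = 2987, rank = 49
freq = 2987 / 49
GCD(2987, 49) = 1
Simplified: 2987/49

2987/49


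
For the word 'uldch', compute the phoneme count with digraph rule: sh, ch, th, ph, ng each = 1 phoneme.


Parsing 'uldch' greedily, digraphs first:
  'u' -> vowel phoneme (phonemes so far: 1)
  'l' -> consonant phoneme (phonemes so far: 2)
  'd' -> consonant phoneme (phonemes so far: 3)
  'ch' -> digraph (1 consonant phoneme) (phonemes so far: 4)
Total phonemes: 4

4


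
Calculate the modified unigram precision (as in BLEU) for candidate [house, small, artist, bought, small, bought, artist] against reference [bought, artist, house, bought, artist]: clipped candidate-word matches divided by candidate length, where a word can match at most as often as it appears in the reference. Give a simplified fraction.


Reference word counts: {'artist': 2, 'bought': 2, 'house': 1}
Checking each candidate word (with clipping):
  'house' -> in reference (ref count 1, used 1/1) -> match (matches: 1)
  'small' -> not in reference -> no match (matches: 1)
  'artist' -> in reference (ref count 2, used 1/2) -> match (matches: 2)
  'bought' -> in reference (ref count 2, used 1/2) -> match (matches: 3)
  'small' -> not in reference -> no match (matches: 3)
  'bought' -> in reference (ref count 2, used 2/2) -> match (matches: 4)
  'artist' -> in reference (ref count 2, used 2/2) -> match (matches: 5)
Clipped matches: 5, Candidate length: 7
Precision = 5/7

5/7


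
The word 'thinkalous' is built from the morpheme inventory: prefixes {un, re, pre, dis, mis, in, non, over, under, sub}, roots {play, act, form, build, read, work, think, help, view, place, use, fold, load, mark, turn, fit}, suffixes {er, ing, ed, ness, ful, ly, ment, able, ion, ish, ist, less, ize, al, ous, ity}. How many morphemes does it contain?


Segmenting 'thinkalous' against the inventory:
  'think' -> root (morpheme 1)
  'al' -> suffix (morpheme 2)
  'ous' -> suffix (morpheme 3)
Total morphemes: 3

3


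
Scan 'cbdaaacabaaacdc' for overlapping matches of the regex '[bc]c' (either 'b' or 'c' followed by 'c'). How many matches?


Pattern: [bc]c means either 'b' or 'c' followed by 'c'.
Scanning 'cbdaaacabaaacdc' position-by-position:
  Pos 0: window 'cb' -> no
  Pos 1: window 'bd' -> no
  Pos 2: window 'da' -> no
  Pos 3: window 'aa' -> no
  Pos 4: window 'aa' -> no
  Pos 5: window 'ac' -> no
  Pos 6: window 'ca' -> no
  Pos 7: window 'ab' -> no
  Pos 8: window 'ba' -> no
  Pos 9: window 'aa' -> no
  Pos 10: window 'aa' -> no
  Pos 11: window 'ac' -> no
  Pos 12: window 'cd' -> no
  Pos 13: window 'dc' -> no
  Pos 14: window 'c' -> no
Total matches: 0

0


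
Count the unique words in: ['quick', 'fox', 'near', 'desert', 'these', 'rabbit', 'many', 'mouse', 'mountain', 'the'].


Listing all tokens and tracking unique types:
  Token 1: 'quick' -> NEW (unique so far: 1)
  Token 2: 'fox' -> NEW (unique so far: 2)
  Token 3: 'near' -> NEW (unique so far: 3)
  Token 4: 'desert' -> NEW (unique so far: 4)
  Token 5: 'these' -> NEW (unique so far: 5)
  Token 6: 'rabbit' -> NEW (unique so far: 6)
  Token 7: 'many' -> NEW (unique so far: 7)
  Token 8: 'mouse' -> NEW (unique so far: 8)
  Token 9: 'mountain' -> NEW (unique so far: 9)
  Token 10: 'the' -> NEW (unique so far: 10)
Unique types: ('desert', 'fox', 'many', 'mountain', 'mouse', 'near', 'quick', 'rabbit', 'the', 'these')
Vocabulary size: 10

10


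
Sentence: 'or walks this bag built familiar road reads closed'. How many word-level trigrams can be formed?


Word trigrams from [9] words:
  Trigram 1: (or walks this)
  Trigram 2: (walks this bag)
  Trigram 3: (this bag built)
  Trigram 4: (bag built familiar)
  Trigram 5: (built familiar road)
  Trigram 6: (familiar road reads)
  Trigram 7: (road reads closed)
Total word trigrams: 9 - 2 = 7

7


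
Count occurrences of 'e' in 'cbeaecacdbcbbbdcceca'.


Scanning 'cbeaecacdbcbbbdcceca' for 'e':
  Position 2: 'e' -> MATCH (count: 1)
  Position 4: 'e' -> MATCH (count: 2)
  Position 17: 'e' -> MATCH (count: 3)
Total occurrences of 'e': 3

3


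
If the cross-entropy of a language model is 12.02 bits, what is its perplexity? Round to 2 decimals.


Perplexity formula: PP = 2^H
H = 12.02
PP = 2^12.02
Decompose: 2^12.02 = 2^12 * 2^0.02
2^12 = 4096, 2^0.02 ~ 1.0139595
PP ~ 4096 * 1.0139595 = 4153.1781120
Rounded to 2 decimals: 4153.18

4153.18


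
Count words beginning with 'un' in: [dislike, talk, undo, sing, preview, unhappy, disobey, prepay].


Checking each word for prefix 'un':
  'dislike' -> no (count: 0)
  'talk' -> no (count: 0)
  'undo' -> YES, starts with 'un' (count: 1)
  'sing' -> no (count: 1)
  'preview' -> no (count: 1)
  'unhappy' -> YES, starts with 'un' (count: 2)
  'disobey' -> no (count: 2)
  'prepay' -> no (count: 2)
Total with prefix 'un': 2

2


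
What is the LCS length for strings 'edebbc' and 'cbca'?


DP table for LCS of 'edebbc' and 'cbca':
       c  b  c  a
    0  0  0  0  0
  e 0  0  0  0  0
  d 0  0  0  0  0
  e 0  0  0  0  0
  b 0  0  1  1  1
  b 0  0  1  1  1
  c 0  1  1  2  2
LCS: 'bc'
LCS length = 2

2


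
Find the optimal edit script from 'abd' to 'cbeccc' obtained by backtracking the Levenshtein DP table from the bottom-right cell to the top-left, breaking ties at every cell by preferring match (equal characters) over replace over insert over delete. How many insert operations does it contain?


Edit distance = 5. Backtracking from cell (3, 6) with preference match > replace > insert > delete,
then listing the resulting alignment 'abd' -> 'cbeccc' left to right:
  Step 1: replace a->c
  Step 2: keep 'b'
  Step 3: insert 'e' [insertion #1]
  Step 4: insert 'c' [insertion #2]
  Step 5: insert 'c' [insertion #3]
  Step 6: replace d->c
Total insertions: 3

3


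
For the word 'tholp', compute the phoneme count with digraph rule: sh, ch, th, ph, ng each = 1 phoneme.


Parsing 'tholp' greedily, digraphs first:
  'th' -> digraph (1 consonant phoneme) (phonemes so far: 1)
  'o' -> vowel phoneme (phonemes so far: 2)
  'l' -> consonant phoneme (phonemes so far: 3)
  'p' -> consonant phoneme (phonemes so far: 4)
Total phonemes: 4

4


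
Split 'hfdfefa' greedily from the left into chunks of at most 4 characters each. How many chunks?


'hfdfefa' has 7 characters.
Chunking with max size 4:
  Chunk 1: 'hfdf' (positions 0-3)
  Chunk 2: 'efa' (positions 4-6)
Total chunks: ceil(7 / 4) = 2

2


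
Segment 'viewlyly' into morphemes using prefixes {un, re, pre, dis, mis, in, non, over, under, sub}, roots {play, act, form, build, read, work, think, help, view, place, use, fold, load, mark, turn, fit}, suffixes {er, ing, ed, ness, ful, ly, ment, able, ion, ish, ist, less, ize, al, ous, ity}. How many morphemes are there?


Segmenting 'viewlyly' against the inventory:
  'view' -> root (morpheme 1)
  'ly' -> suffix (morpheme 2)
  'ly' -> suffix (morpheme 3)
Total morphemes: 3

3


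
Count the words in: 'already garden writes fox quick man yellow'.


Counting words by splitting on spaces:
  Word 1: 'already'
  Word 2: 'garden'
  Word 3: 'writes'
  Word 4: 'fox'
  Word 5: 'quick'
  Word 6: 'man'
  Word 7: 'yellow'
Total words: 7

7


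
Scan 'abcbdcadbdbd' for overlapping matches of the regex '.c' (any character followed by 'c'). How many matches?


Pattern: .c means any character followed by 'c'.
Scanning 'abcbdcadbdbd' position-by-position:
  Pos 0: window 'ab' -> no
  Pos 1: window 'bc' -> MATCH
  Pos 2: window 'cb' -> no
  Pos 3: window 'bd' -> no
  Pos 4: window 'dc' -> MATCH
  Pos 5: window 'ca' -> no
  Pos 6: window 'ad' -> no
  Pos 7: window 'db' -> no
  Pos 8: window 'bd' -> no
  Pos 9: window 'db' -> no
  Pos 10: window 'bd' -> no
  Pos 11: window 'd' -> no
Total matches: 2

2


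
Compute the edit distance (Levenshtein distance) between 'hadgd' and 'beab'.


Building DP table for s1='hadgd' (len 5) and s2='beab' (len 4):
       b  e  a  b
    0  1  2  3  4
  h 1  1  2  3  4
  a 2  2  2  2  3
  d 3  3  3  3  3
  g 4  4  4  4  4
  d 5  5  5  5  5
Edit distance = dp[5][4] = 5

5


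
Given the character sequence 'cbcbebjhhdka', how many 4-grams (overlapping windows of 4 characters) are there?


String 'cbcbebjhhdka' has length L = 12.
Number of overlapping n-grams = L - n + 1
Substituting: 12 - 4 + 1 = 9

9


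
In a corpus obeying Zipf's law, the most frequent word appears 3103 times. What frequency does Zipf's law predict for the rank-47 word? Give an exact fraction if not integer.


Zipf's law: freq(rank) = f1 / rank
f1 = 3103, rank = 47
freq = 3103 / 47
GCD(3103, 47) = 1
Simplified: 3103/47

3103/47


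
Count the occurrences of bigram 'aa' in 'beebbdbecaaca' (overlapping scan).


Scanning 'beebbdbecaaca' for bigram 'aa':
  Position 0: 'be' -> no
  Position 1: 'ee' -> no
  Position 2: 'eb' -> no
  Position 3: 'bb' -> no
  Position 4: 'bd' -> no
  Position 5: 'db' -> no
  Position 6: 'be' -> no
  Position 7: 'ec' -> no
  Position 8: 'ca' -> no
  Position 9: 'aa' -> MATCH
  Position 10: 'ac' -> no
  Position 11: 'ca' -> no
Total matches: 1

1


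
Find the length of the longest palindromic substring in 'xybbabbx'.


Scanning 'xybbabbx' for palindromic substrings.
Substring at positions 2-6: 'bbabb'.
Check: reverse('bbabb') = 'bbabb' -> palindrome confirmed.
Neighbouring characters ('y' / 'x') break symmetry, so it cannot extend further.
No longer palindromic substring exists; longest length = 5

5


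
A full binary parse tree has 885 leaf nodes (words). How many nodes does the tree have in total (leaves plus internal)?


Leaf nodes (terminals): 885
Internal nodes = n - 1 = 885 - 1 = 884
Total = leaves + internal = 885 + 884 = 1769

1769


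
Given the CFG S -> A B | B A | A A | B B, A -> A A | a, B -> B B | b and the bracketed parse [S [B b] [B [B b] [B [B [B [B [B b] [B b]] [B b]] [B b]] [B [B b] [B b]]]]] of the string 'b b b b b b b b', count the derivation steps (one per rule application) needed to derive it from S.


Every bracketed nonterminal node [X ...] in the tree is produced by exactly one rule application.
Reading the tree off as a leftmost derivation:
  Step 1: S  =>  B B   (applied S -> B B)
  Step 2: B B  =>  b B   (applied B -> b)
  Step 3: b B  =>  b B B   (applied B -> B B)
  Step 4: b B B  =>  b b B   (applied B -> b)
  Step 5: b b B  =>  b b B B   (applied B -> B B)
  Step 6: b b B B  =>  b b B B B   (applied B -> B B)
  Step 7: b b B B B  =>  b b B B B B   (applied B -> B B)
  Step 8: b b B B B B  =>  b b B B B B B   (applied B -> B B)
  Step 9: b b B B B B B  =>  b b b B B B B   (applied B -> b)
  Step 10: b b b B B B B  =>  b b b b B B B   (applied B -> b)
  Step 11: b b b b B B B  =>  b b b b b B B   (applied B -> b)
  Step 12: b b b b b B B  =>  b b b b b b B   (applied B -> b)
  Step 13: b b b b b b B  =>  b b b b b b B B   (applied B -> B B)
  Step 14: b b b b b b B B  =>  b b b b b b b B   (applied B -> b)
  Step 15: b b b b b b b B  =>  b b b b b b b b   (applied B -> b)
Final yield: b b b b b b b b
Total rewrite steps: 15

15


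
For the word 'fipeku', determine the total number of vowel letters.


Scanning each character of 'fipeku':
  Position 1: 'f' -> consonant (running count: 0)
  Position 2: 'i' -> vowel (running count: 1)
  Position 3: 'p' -> consonant (running count: 1)
  Position 4: 'e' -> vowel (running count: 2)
  Position 5: 'k' -> consonant (running count: 2)
  Position 6: 'u' -> vowel (running count: 3)
Total vowels: 3

3


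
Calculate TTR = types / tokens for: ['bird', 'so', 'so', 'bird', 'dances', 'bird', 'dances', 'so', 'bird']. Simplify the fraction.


Tokens: 9
Unique types: ('bird', 'dances', 'so') = 3
TTR = 3/9
Simplify: divide both by 3 -> 1/3
TTR = 1/3

1/3


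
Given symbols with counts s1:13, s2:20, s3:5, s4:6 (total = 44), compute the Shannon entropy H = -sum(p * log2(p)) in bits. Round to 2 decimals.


Computing entropy H = -sum(p_i * log2(p_i)):
  s1: p = 13/44 = 0.2955, -p*log2(p) = 0.5197
  s2: p = 20/44 = 0.4545, -p*log2(p) = 0.5170
  s3: p = 5/44 = 0.1136, -p*log2(p) = 0.3565
  s4: p = 6/44 = 0.1364, -p*log2(p) = 0.3920
H = sum of terms = 1.7852
Rounded to 2 decimals: 1.79

1.79


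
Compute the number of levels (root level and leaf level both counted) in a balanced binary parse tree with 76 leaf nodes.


In a balanced binary tree with n leaves the deepest leaf is ceil(log2(n)) edges below the root,
so counting node levels inclusive of root and leaves gives ceil(log2(n)) + 1 levels.
log2(76) = 6.2479
ceil(6.2479) = 7
levels = 7 + 1 = 8

8


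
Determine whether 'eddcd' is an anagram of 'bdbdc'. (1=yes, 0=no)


Sort characters of 'eddcd': 'cddde'
Sort characters of 'bdbdc': 'bbcdd'
Sorted forms differ -> they are NOT anagrams
Result: 0

0


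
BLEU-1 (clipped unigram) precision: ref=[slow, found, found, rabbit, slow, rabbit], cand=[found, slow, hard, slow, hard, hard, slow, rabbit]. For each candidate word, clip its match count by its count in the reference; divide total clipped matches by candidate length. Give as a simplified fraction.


Reference word counts: {'found': 2, 'rabbit': 2, 'slow': 2}
Checking each candidate word (with clipping):
  'found' -> in reference (ref count 2, used 1/2) -> match (matches: 1)
  'slow' -> in reference (ref count 2, used 1/2) -> match (matches: 2)
  'hard' -> not in reference -> no match (matches: 2)
  'slow' -> in reference (ref count 2, used 2/2) -> match (matches: 3)
  'hard' -> not in reference -> no match (matches: 3)
  'hard' -> not in reference -> no match (matches: 3)
  'slow' -> ref count 2 already used up (2/2) -> clipped, no match (matches: 3)
  'rabbit' -> in reference (ref count 2, used 1/2) -> match (matches: 4)
Clipped matches: 4, Candidate length: 8
Precision = 4/8 = 1/2

1/2


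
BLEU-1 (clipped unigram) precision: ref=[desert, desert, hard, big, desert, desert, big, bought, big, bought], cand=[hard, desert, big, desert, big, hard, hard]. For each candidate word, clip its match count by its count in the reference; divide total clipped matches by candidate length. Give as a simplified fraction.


Reference word counts: {'big': 3, 'bought': 2, 'desert': 4, 'hard': 1}
Checking each candidate word (with clipping):
  'hard' -> in reference (ref count 1, used 1/1) -> match (matches: 1)
  'desert' -> in reference (ref count 4, used 1/4) -> match (matches: 2)
  'big' -> in reference (ref count 3, used 1/3) -> match (matches: 3)
  'desert' -> in reference (ref count 4, used 2/4) -> match (matches: 4)
  'big' -> in reference (ref count 3, used 2/3) -> match (matches: 5)
  'hard' -> ref count 1 already used up (1/1) -> clipped, no match (matches: 5)
  'hard' -> ref count 1 already used up (1/1) -> clipped, no match (matches: 5)
Clipped matches: 5, Candidate length: 7
Precision = 5/7

5/7


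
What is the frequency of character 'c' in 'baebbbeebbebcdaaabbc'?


Scanning 'baebbbeebbebcdaaabbc' for 'c':
  Position 12: 'c' -> MATCH (count: 1)
  Position 19: 'c' -> MATCH (count: 2)
Total occurrences of 'c': 2

2


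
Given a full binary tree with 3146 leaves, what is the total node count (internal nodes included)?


Leaf nodes (terminals): 3146
Internal nodes = n - 1 = 3146 - 1 = 3145
Total = leaves + internal = 3146 + 3145 = 6291

6291


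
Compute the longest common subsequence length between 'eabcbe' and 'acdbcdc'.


DP table for LCS of 'eabcbe' and 'acdbcdc':
       a  c  d  b  c  d  c
    0  0  0  0  0  0  0  0
  e 0  0  0  0  0  0  0  0
  a 0  1  1  1  1  1  1  1
  b 0  1  1  1  2  2  2  2
  c 0  1  2  2  2  3  3  3
  b 0  1  2  2  3  3  3  3
  e 0  1  2  2  3  3  3  3
LCS: 'abc'
LCS length = 3

3


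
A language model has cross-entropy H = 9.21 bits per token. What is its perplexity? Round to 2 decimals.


Perplexity formula: PP = 2^H
H = 9.21
PP = 2^9.21
Decompose: 2^9.21 = 2^9 * 2^0.21
2^9 = 512, 2^0.21 ~ 1.1566882
PP ~ 512 * 1.1566882 = 592.2243584
Rounded to 2 decimals: 592.22

592.22


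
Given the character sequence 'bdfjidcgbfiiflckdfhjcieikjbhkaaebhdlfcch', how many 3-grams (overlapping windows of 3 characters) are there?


String 'bdfjidcgbfiiflckdfhjcieikjbhkaaebhdlfcch' has length L = 40.
Number of overlapping n-grams = L - n + 1
Substituting: 40 - 3 + 1 = 38

38


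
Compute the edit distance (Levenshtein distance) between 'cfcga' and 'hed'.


Building DP table for s1='cfcga' (len 5) and s2='hed' (len 3):
       h  e  d
    0  1  2  3
  c 1  1  2  3
  f 2  2  2  3
  c 3  3  3  3
  g 4  4  4  4
  a 5  5  5  5
Edit distance = dp[5][3] = 5

5


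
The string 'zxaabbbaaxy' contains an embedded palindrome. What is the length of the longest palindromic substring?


Scanning 'zxaabbbaaxy' for palindromic substrings.
Substring at positions 1-9: 'xaabbbaax'.
Check: reverse('xaabbbaax') = 'xaabbbaax' -> palindrome confirmed.
Neighbouring characters ('z' / 'y') break symmetry, so it cannot extend further.
No longer palindromic substring exists; longest length = 9

9


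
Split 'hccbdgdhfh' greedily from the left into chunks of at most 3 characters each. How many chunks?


'hccbdgdhfh' has 10 characters.
Chunking with max size 3:
  Chunk 1: 'hcc' (positions 0-2)
  Chunk 2: 'bdg' (positions 3-5)
  Chunk 3: 'dhf' (positions 6-8)
  Chunk 4: 'h' (positions 9-9)
Total chunks: ceil(10 / 3) = 4

4


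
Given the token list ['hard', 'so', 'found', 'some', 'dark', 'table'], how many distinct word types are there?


Listing all tokens and tracking unique types:
  Token 1: 'hard' -> NEW (unique so far: 1)
  Token 2: 'so' -> NEW (unique so far: 2)
  Token 3: 'found' -> NEW (unique so far: 3)
  Token 4: 'some' -> NEW (unique so far: 4)
  Token 5: 'dark' -> NEW (unique so far: 5)
  Token 6: 'table' -> NEW (unique so far: 6)
Unique types: ('dark', 'found', 'hard', 'so', 'some', 'table')
Vocabulary size: 6

6


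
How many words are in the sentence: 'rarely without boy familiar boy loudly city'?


Counting words by splitting on spaces:
  Word 1: 'rarely'
  Word 2: 'without'
  Word 3: 'boy'
  Word 4: 'familiar'
  Word 5: 'boy'
  Word 6: 'loudly'
  Word 7: 'city'
Total words: 7

7


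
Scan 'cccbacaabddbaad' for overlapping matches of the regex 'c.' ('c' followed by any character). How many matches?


Pattern: c. means 'c' followed by any character.
Scanning 'cccbacaabddbaad' position-by-position:
  Pos 0: window 'cc' -> MATCH
  Pos 1: window 'cc' -> MATCH
  Pos 2: window 'cb' -> MATCH
  Pos 3: window 'ba' -> no
  Pos 4: window 'ac' -> no
  Pos 5: window 'ca' -> MATCH
  Pos 6: window 'aa' -> no
  Pos 7: window 'ab' -> no
  Pos 8: window 'bd' -> no
  Pos 9: window 'dd' -> no
  Pos 10: window 'db' -> no
  Pos 11: window 'ba' -> no
  Pos 12: window 'aa' -> no
  Pos 13: window 'ad' -> no
  Pos 14: window 'd' -> no
Total matches: 4

4


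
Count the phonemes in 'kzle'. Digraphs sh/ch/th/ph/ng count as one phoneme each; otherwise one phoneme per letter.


Parsing 'kzle' greedily, digraphs first:
  'k' -> consonant phoneme (phonemes so far: 1)
  'z' -> consonant phoneme (phonemes so far: 2)
  'l' -> consonant phoneme (phonemes so far: 3)
  'e' -> vowel phoneme (phonemes so far: 4)
Total phonemes: 4

4


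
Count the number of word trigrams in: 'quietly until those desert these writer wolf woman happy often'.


Word trigrams from [10] words:
  Trigram 1: (quietly until those)
  Trigram 2: (until those desert)
  Trigram 3: (those desert these)
  Trigram 4: (desert these writer)
  Trigram 5: (these writer wolf)
  Trigram 6: (writer wolf woman)
  Trigram 7: (wolf woman happy)
  Trigram 8: (woman happy often)
Total word trigrams: 10 - 2 = 8

8


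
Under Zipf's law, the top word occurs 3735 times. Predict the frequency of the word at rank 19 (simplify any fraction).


Zipf's law: freq(rank) = f1 / rank
f1 = 3735, rank = 19
freq = 3735 / 19
GCD(3735, 19) = 1
Simplified: 3735/19

3735/19


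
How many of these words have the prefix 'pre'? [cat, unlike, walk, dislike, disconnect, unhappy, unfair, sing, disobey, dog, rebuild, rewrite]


Checking each word for prefix 'pre':
  'cat' -> no (count: 0)
  'unlike' -> no (count: 0)
  'walk' -> no (count: 0)
  'dislike' -> no (count: 0)
  'disconnect' -> no (count: 0)
  'unhappy' -> no (count: 0)
  'unfair' -> no (count: 0)
  'sing' -> no (count: 0)
  'disobey' -> no (count: 0)
  'dog' -> no (count: 0)
  'rebuild' -> no (count: 0)
  'rewrite' -> no (count: 0)
Total with prefix 'pre': 0

0


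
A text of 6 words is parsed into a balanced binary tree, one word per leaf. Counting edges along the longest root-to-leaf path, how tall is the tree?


In a balanced binary tree with n leaves the deepest leaf is ceil(log2(n)) edges below the root.
log2(6) = 2.5850
ceil(2.5850) = 3
height (edges) = 3

3


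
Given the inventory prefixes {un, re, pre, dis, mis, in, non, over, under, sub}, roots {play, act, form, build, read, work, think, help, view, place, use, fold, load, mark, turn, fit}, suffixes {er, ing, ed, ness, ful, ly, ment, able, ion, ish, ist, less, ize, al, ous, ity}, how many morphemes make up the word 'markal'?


Segmenting 'markal' against the inventory:
  'mark' -> root (morpheme 1)
  'al' -> suffix (morpheme 2)
Total morphemes: 2

2


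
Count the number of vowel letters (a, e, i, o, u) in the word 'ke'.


Scanning each character of 'ke':
  Position 1: 'k' -> consonant (running count: 0)
  Position 2: 'e' -> vowel (running count: 1)
Total vowels: 1

1


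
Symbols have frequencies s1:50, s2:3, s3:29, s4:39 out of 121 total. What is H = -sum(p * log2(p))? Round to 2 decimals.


Computing entropy H = -sum(p_i * log2(p_i)):
  s1: p = 50/121 = 0.4132, -p*log2(p) = 0.5269
  s2: p = 3/121 = 0.0248, -p*log2(p) = 0.1322
  s3: p = 29/121 = 0.2397, -p*log2(p) = 0.4939
  s4: p = 39/121 = 0.3223, -p*log2(p) = 0.5265
H = sum of terms = 1.6795
Rounded to 2 decimals: 1.68

1.68


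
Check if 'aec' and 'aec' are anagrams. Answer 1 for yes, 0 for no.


Sort characters of 'aec': 'ace'
Sort characters of 'aec': 'ace'
Sorted forms match -> they ARE anagrams
Result: 1

1


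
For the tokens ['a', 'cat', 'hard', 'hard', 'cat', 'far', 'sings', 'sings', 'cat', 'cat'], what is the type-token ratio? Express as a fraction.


Tokens: 10
Unique types: ('a', 'cat', 'far', 'hard', 'sings') = 5
TTR = 5/10
Simplify: divide both by 5 -> 1/2
TTR = 1/2

1/2


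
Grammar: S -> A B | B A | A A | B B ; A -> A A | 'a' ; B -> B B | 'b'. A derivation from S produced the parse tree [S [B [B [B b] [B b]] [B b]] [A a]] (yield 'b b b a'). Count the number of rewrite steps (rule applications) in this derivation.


Every bracketed nonterminal node [X ...] in the tree is produced by exactly one rule application.
Reading the tree off as a leftmost derivation:
  Step 1: S  =>  B A   (applied S -> B A)
  Step 2: B A  =>  B B A   (applied B -> B B)
  Step 3: B B A  =>  B B B A   (applied B -> B B)
  Step 4: B B B A  =>  b B B A   (applied B -> b)
  Step 5: b B B A  =>  b b B A   (applied B -> b)
  Step 6: b b B A  =>  b b b A   (applied B -> b)
  Step 7: b b b A  =>  b b b a   (applied A -> a)
Final yield: b b b a
Total rewrite steps: 7

7


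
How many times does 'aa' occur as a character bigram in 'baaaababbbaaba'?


Scanning 'baaaababbbaaba' for bigram 'aa':
  Position 0: 'ba' -> no
  Position 1: 'aa' -> MATCH
  Position 2: 'aa' -> MATCH
  Position 3: 'aa' -> MATCH
  Position 4: 'ab' -> no
  Position 5: 'ba' -> no
  Position 6: 'ab' -> no
  Position 7: 'bb' -> no
  Position 8: 'bb' -> no
  Position 9: 'ba' -> no
  Position 10: 'aa' -> MATCH
  Position 11: 'ab' -> no
  Position 12: 'ba' -> no
Total matches: 4

4


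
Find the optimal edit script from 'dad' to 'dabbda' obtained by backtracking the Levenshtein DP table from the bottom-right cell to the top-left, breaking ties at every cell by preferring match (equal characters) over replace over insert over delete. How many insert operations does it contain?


Edit distance = 3. Backtracking from cell (3, 6) with preference match > replace > insert > delete,
then listing the resulting alignment 'dad' -> 'dabbda' left to right:
  Step 1: keep 'd'
  Step 2: keep 'a'
  Step 3: insert 'b' [insertion #1]
  Step 4: insert 'b' [insertion #2]
  Step 5: keep 'd'
  Step 6: insert 'a' [insertion #3]
Total insertions: 3

3


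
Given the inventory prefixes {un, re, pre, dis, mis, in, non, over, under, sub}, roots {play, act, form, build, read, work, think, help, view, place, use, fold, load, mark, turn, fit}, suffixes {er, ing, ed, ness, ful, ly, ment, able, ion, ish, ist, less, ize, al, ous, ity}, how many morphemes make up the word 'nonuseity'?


Segmenting 'nonuseity' against the inventory:
  'non' -> prefix (morpheme 1)
  'use' -> root (morpheme 2)
  'ity' -> suffix (morpheme 3)
Total morphemes: 3

3


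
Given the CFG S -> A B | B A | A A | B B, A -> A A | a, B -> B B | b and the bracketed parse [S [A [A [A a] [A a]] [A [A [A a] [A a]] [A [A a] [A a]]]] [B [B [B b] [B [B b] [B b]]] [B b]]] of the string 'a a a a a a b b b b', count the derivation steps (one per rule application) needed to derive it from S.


Every bracketed nonterminal node [X ...] in the tree is produced by exactly one rule application.
Reading the tree off as a leftmost derivation:
  Step 1: S  =>  A B   (applied S -> A B)
  Step 2: A B  =>  A A B   (applied A -> A A)
  Step 3: A A B  =>  A A A B   (applied A -> A A)
  Step 4: A A A B  =>  a A A B   (applied A -> a)
  Step 5: a A A B  =>  a a A B   (applied A -> a)
  Step 6: a a A B  =>  a a A A B   (applied A -> A A)
  Step 7: a a A A B  =>  a a A A A B   (applied A -> A A)
  Step 8: a a A A A B  =>  a a a A A B   (applied A -> a)
  Step 9: a a a A A B  =>  a a a a A B   (applied A -> a)
  Step 10: a a a a A B  =>  a a a a A A B   (applied A -> A A)
  Step 11: a a a a A A B  =>  a a a a a A B   (applied A -> a)
  Step 12: a a a a a A B  =>  a a a a a a B   (applied A -> a)
  Step 13: a a a a a a B  =>  a a a a a a B B   (applied B -> B B)
  Step 14: a a a a a a B B  =>  a a a a a a B B B   (applied B -> B B)
  Step 15: a a a a a a B B B  =>  a a a a a a b B B   (applied B -> b)
  Step 16: a a a a a a b B B  =>  a a a a a a b B B B   (applied B -> B B)
  Step 17: a a a a a a b B B B  =>  a a a a a a b b B B   (applied B -> b)
  Step 18: a a a a a a b b B B  =>  a a a a a a b b b B   (applied B -> b)
  Step 19: a a a a a a b b b B  =>  a a a a a a b b b b   (applied B -> b)
Final yield: a a a a a a b b b b
Total rewrite steps: 19

19


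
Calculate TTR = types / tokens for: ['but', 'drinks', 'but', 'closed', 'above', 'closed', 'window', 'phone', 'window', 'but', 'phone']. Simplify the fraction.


Tokens: 11
Unique types: ('above', 'but', 'closed', 'drinks', 'phone', 'window') = 6
TTR = 6/11
Already in lowest terms.

6/11


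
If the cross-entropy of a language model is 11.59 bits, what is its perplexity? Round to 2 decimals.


Perplexity formula: PP = 2^H
H = 11.59
PP = 2^11.59
Decompose: 2^11.59 = 2^11 * 2^0.59
2^11 = 2048, 2^0.59 ~ 1.5052467
PP ~ 2048 * 1.5052467 = 3082.7452416
Rounded to 2 decimals: 3082.75

3082.75


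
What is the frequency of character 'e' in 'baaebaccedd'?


Scanning 'baaebaccedd' for 'e':
  Position 3: 'e' -> MATCH (count: 1)
  Position 8: 'e' -> MATCH (count: 2)
Total occurrences of 'e': 2

2


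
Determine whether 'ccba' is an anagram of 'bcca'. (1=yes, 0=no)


Sort characters of 'ccba': 'abcc'
Sort characters of 'bcca': 'abcc'
Sorted forms match -> they ARE anagrams
Result: 1

1


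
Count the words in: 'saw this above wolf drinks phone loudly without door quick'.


Counting words by splitting on spaces:
  Word 1: 'saw'
  Word 2: 'this'
  Word 3: 'above'
  Word 4: 'wolf'
  Word 5: 'drinks'
  Word 6: 'phone'
  Word 7: 'loudly'
  Word 8: 'without'
  Word 9: 'door'
  Word 10: 'quick'
Total words: 10

10


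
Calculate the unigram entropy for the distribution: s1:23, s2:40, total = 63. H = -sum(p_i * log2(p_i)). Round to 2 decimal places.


Computing entropy H = -sum(p_i * log2(p_i)):
  s1: p = 23/63 = 0.3651, -p*log2(p) = 0.5307
  s2: p = 40/63 = 0.6349, -p*log2(p) = 0.4161
H = sum of terms = 0.9468
Rounded to 2 decimals: 0.95

0.95


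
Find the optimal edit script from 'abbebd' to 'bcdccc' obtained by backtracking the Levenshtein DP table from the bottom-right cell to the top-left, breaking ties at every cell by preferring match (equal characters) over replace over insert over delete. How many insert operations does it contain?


Edit distance = 6. Backtracking from cell (6, 6) with preference match > replace > insert > delete,
then listing the resulting alignment 'abbebd' -> 'bcdccc' left to right:
  Step 1: replace a->b
  Step 2: replace b->c
  Step 3: replace b->d
  Step 4: replace e->c
  Step 5: replace b->c
  Step 6: replace d->c
Total insertions: 0

0


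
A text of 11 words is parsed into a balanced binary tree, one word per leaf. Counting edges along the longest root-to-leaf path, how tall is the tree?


In a balanced binary tree with n leaves the deepest leaf is ceil(log2(n)) edges below the root.
log2(11) = 3.4594
ceil(3.4594) = 4
height (edges) = 4

4
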